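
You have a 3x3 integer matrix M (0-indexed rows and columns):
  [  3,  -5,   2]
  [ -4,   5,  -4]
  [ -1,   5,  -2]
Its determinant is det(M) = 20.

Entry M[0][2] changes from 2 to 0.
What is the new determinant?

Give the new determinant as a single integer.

det is linear in row 0: changing M[0][2] by delta changes det by delta * cofactor(0,2).
Cofactor C_02 = (-1)^(0+2) * minor(0,2) = -15
Entry delta = 0 - 2 = -2
Det delta = -2 * -15 = 30
New det = 20 + 30 = 50

Answer: 50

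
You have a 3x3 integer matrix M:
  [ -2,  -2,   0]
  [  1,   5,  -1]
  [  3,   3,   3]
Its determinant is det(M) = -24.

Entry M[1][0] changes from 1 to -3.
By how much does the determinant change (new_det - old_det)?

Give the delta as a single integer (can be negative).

Cofactor C_10 = 6
Entry delta = -3 - 1 = -4
Det delta = entry_delta * cofactor = -4 * 6 = -24

Answer: -24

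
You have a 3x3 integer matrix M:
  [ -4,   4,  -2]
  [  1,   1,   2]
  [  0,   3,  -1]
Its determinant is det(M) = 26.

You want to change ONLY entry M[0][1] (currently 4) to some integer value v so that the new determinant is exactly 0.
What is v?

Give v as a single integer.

det is linear in entry M[0][1]: det = old_det + (v - 4) * C_01
Cofactor C_01 = 1
Want det = 0: 26 + (v - 4) * 1 = 0
  (v - 4) = -26 / 1 = -26
  v = 4 + (-26) = -22

Answer: -22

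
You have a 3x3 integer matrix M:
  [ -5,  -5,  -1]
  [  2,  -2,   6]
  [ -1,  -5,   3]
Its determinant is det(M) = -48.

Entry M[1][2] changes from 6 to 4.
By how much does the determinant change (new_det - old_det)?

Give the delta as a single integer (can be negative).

Answer: 40

Derivation:
Cofactor C_12 = -20
Entry delta = 4 - 6 = -2
Det delta = entry_delta * cofactor = -2 * -20 = 40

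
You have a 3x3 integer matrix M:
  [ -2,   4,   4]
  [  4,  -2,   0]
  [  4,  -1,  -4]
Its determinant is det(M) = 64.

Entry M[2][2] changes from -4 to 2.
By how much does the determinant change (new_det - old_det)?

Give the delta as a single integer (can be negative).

Answer: -72

Derivation:
Cofactor C_22 = -12
Entry delta = 2 - -4 = 6
Det delta = entry_delta * cofactor = 6 * -12 = -72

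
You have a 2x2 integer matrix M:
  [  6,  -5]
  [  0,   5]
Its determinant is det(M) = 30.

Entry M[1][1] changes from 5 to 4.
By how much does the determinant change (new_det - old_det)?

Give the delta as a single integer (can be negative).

Answer: -6

Derivation:
Cofactor C_11 = 6
Entry delta = 4 - 5 = -1
Det delta = entry_delta * cofactor = -1 * 6 = -6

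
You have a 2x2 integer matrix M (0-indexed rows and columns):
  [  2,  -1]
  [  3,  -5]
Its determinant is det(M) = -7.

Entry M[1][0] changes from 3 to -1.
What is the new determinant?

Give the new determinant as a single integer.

Answer: -11

Derivation:
det is linear in row 1: changing M[1][0] by delta changes det by delta * cofactor(1,0).
Cofactor C_10 = (-1)^(1+0) * minor(1,0) = 1
Entry delta = -1 - 3 = -4
Det delta = -4 * 1 = -4
New det = -7 + -4 = -11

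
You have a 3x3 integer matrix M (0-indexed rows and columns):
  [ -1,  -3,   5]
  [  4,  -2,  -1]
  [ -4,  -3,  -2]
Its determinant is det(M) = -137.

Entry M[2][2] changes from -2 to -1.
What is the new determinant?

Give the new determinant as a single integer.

Answer: -123

Derivation:
det is linear in row 2: changing M[2][2] by delta changes det by delta * cofactor(2,2).
Cofactor C_22 = (-1)^(2+2) * minor(2,2) = 14
Entry delta = -1 - -2 = 1
Det delta = 1 * 14 = 14
New det = -137 + 14 = -123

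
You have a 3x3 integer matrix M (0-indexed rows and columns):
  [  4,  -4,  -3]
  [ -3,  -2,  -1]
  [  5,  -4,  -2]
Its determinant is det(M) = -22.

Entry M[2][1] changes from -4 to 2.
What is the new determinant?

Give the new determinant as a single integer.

Answer: 56

Derivation:
det is linear in row 2: changing M[2][1] by delta changes det by delta * cofactor(2,1).
Cofactor C_21 = (-1)^(2+1) * minor(2,1) = 13
Entry delta = 2 - -4 = 6
Det delta = 6 * 13 = 78
New det = -22 + 78 = 56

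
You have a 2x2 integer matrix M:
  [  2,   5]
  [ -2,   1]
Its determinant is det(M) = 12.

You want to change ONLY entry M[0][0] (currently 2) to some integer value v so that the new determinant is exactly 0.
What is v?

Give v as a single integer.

det is linear in entry M[0][0]: det = old_det + (v - 2) * C_00
Cofactor C_00 = 1
Want det = 0: 12 + (v - 2) * 1 = 0
  (v - 2) = -12 / 1 = -12
  v = 2 + (-12) = -10

Answer: -10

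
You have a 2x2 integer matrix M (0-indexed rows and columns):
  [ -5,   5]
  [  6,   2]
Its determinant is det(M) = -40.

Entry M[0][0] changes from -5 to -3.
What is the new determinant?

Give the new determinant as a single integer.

det is linear in row 0: changing M[0][0] by delta changes det by delta * cofactor(0,0).
Cofactor C_00 = (-1)^(0+0) * minor(0,0) = 2
Entry delta = -3 - -5 = 2
Det delta = 2 * 2 = 4
New det = -40 + 4 = -36

Answer: -36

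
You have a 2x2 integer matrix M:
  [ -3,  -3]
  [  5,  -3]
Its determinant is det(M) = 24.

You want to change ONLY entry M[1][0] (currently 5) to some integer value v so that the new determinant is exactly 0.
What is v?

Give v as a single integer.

det is linear in entry M[1][0]: det = old_det + (v - 5) * C_10
Cofactor C_10 = 3
Want det = 0: 24 + (v - 5) * 3 = 0
  (v - 5) = -24 / 3 = -8
  v = 5 + (-8) = -3

Answer: -3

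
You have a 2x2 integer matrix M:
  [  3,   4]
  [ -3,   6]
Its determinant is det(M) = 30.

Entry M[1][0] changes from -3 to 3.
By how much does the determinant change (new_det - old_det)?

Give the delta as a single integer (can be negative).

Cofactor C_10 = -4
Entry delta = 3 - -3 = 6
Det delta = entry_delta * cofactor = 6 * -4 = -24

Answer: -24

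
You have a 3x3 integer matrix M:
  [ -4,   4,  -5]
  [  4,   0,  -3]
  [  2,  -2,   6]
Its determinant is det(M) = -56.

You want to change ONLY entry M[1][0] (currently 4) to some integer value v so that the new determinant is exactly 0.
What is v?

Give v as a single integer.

Answer: 0

Derivation:
det is linear in entry M[1][0]: det = old_det + (v - 4) * C_10
Cofactor C_10 = -14
Want det = 0: -56 + (v - 4) * -14 = 0
  (v - 4) = 56 / -14 = -4
  v = 4 + (-4) = 0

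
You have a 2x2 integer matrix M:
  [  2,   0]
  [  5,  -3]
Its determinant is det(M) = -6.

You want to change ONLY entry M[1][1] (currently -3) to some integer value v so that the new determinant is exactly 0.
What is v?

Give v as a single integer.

Answer: 0

Derivation:
det is linear in entry M[1][1]: det = old_det + (v - -3) * C_11
Cofactor C_11 = 2
Want det = 0: -6 + (v - -3) * 2 = 0
  (v - -3) = 6 / 2 = 3
  v = -3 + (3) = 0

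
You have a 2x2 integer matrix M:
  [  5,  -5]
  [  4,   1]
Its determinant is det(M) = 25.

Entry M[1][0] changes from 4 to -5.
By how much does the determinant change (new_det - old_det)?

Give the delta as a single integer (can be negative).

Cofactor C_10 = 5
Entry delta = -5 - 4 = -9
Det delta = entry_delta * cofactor = -9 * 5 = -45

Answer: -45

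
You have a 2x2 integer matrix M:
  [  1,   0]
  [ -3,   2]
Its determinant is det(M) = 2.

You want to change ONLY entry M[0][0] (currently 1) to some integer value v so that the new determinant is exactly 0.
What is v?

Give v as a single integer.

Answer: 0

Derivation:
det is linear in entry M[0][0]: det = old_det + (v - 1) * C_00
Cofactor C_00 = 2
Want det = 0: 2 + (v - 1) * 2 = 0
  (v - 1) = -2 / 2 = -1
  v = 1 + (-1) = 0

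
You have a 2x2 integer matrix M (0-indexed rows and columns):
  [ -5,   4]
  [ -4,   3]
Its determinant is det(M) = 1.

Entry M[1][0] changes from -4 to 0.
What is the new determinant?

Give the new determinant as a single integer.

Answer: -15

Derivation:
det is linear in row 1: changing M[1][0] by delta changes det by delta * cofactor(1,0).
Cofactor C_10 = (-1)^(1+0) * minor(1,0) = -4
Entry delta = 0 - -4 = 4
Det delta = 4 * -4 = -16
New det = 1 + -16 = -15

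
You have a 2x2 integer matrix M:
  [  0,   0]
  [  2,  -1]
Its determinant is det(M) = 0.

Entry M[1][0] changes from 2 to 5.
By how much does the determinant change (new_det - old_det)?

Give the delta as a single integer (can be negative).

Answer: 0

Derivation:
Cofactor C_10 = 0
Entry delta = 5 - 2 = 3
Det delta = entry_delta * cofactor = 3 * 0 = 0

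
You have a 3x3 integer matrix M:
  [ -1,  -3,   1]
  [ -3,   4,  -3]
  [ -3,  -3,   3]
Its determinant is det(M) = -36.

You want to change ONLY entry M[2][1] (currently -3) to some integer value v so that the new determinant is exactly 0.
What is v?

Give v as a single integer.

Answer: -9

Derivation:
det is linear in entry M[2][1]: det = old_det + (v - -3) * C_21
Cofactor C_21 = -6
Want det = 0: -36 + (v - -3) * -6 = 0
  (v - -3) = 36 / -6 = -6
  v = -3 + (-6) = -9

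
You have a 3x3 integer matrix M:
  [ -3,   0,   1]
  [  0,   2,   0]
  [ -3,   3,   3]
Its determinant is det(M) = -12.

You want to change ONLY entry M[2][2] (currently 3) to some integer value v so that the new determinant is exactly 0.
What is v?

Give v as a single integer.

Answer: 1

Derivation:
det is linear in entry M[2][2]: det = old_det + (v - 3) * C_22
Cofactor C_22 = -6
Want det = 0: -12 + (v - 3) * -6 = 0
  (v - 3) = 12 / -6 = -2
  v = 3 + (-2) = 1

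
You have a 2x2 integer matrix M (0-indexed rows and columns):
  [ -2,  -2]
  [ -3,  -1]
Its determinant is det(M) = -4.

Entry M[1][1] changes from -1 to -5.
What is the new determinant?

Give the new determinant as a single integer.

det is linear in row 1: changing M[1][1] by delta changes det by delta * cofactor(1,1).
Cofactor C_11 = (-1)^(1+1) * minor(1,1) = -2
Entry delta = -5 - -1 = -4
Det delta = -4 * -2 = 8
New det = -4 + 8 = 4

Answer: 4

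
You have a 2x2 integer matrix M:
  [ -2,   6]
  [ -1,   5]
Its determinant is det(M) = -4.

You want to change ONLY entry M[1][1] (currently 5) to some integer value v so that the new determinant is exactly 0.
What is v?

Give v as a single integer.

Answer: 3

Derivation:
det is linear in entry M[1][1]: det = old_det + (v - 5) * C_11
Cofactor C_11 = -2
Want det = 0: -4 + (v - 5) * -2 = 0
  (v - 5) = 4 / -2 = -2
  v = 5 + (-2) = 3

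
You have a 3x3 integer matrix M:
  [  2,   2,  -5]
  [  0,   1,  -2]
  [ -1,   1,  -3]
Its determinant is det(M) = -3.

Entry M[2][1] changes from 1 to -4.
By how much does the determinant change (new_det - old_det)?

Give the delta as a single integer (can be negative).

Cofactor C_21 = 4
Entry delta = -4 - 1 = -5
Det delta = entry_delta * cofactor = -5 * 4 = -20

Answer: -20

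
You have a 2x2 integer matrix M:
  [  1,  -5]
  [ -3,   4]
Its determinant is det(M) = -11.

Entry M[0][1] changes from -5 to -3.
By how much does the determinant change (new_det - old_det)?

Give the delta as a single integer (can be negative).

Answer: 6

Derivation:
Cofactor C_01 = 3
Entry delta = -3 - -5 = 2
Det delta = entry_delta * cofactor = 2 * 3 = 6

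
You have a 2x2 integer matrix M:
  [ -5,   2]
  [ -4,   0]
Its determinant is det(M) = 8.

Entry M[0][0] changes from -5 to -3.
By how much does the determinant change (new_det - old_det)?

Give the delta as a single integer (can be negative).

Cofactor C_00 = 0
Entry delta = -3 - -5 = 2
Det delta = entry_delta * cofactor = 2 * 0 = 0

Answer: 0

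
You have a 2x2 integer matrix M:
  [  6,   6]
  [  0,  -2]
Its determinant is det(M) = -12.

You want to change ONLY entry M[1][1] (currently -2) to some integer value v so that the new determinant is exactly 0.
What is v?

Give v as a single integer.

Answer: 0

Derivation:
det is linear in entry M[1][1]: det = old_det + (v - -2) * C_11
Cofactor C_11 = 6
Want det = 0: -12 + (v - -2) * 6 = 0
  (v - -2) = 12 / 6 = 2
  v = -2 + (2) = 0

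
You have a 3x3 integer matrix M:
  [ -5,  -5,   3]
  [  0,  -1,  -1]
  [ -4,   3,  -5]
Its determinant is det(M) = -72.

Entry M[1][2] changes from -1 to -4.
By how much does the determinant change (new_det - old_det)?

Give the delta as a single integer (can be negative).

Cofactor C_12 = 35
Entry delta = -4 - -1 = -3
Det delta = entry_delta * cofactor = -3 * 35 = -105

Answer: -105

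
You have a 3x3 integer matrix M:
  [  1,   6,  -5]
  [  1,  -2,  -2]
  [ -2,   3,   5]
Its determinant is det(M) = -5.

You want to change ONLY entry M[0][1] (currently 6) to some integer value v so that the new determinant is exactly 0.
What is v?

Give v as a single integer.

Answer: 1

Derivation:
det is linear in entry M[0][1]: det = old_det + (v - 6) * C_01
Cofactor C_01 = -1
Want det = 0: -5 + (v - 6) * -1 = 0
  (v - 6) = 5 / -1 = -5
  v = 6 + (-5) = 1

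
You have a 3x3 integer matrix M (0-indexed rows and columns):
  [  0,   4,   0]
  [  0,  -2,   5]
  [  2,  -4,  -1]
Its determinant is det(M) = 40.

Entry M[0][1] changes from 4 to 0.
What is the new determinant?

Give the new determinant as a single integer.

Answer: 0

Derivation:
det is linear in row 0: changing M[0][1] by delta changes det by delta * cofactor(0,1).
Cofactor C_01 = (-1)^(0+1) * minor(0,1) = 10
Entry delta = 0 - 4 = -4
Det delta = -4 * 10 = -40
New det = 40 + -40 = 0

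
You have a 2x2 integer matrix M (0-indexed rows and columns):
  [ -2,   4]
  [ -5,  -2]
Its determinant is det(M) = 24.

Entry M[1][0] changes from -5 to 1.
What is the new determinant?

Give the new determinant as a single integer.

det is linear in row 1: changing M[1][0] by delta changes det by delta * cofactor(1,0).
Cofactor C_10 = (-1)^(1+0) * minor(1,0) = -4
Entry delta = 1 - -5 = 6
Det delta = 6 * -4 = -24
New det = 24 + -24 = 0

Answer: 0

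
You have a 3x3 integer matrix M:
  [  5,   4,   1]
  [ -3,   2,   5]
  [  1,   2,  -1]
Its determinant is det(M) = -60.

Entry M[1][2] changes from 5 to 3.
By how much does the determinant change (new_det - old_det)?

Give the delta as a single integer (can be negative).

Answer: 12

Derivation:
Cofactor C_12 = -6
Entry delta = 3 - 5 = -2
Det delta = entry_delta * cofactor = -2 * -6 = 12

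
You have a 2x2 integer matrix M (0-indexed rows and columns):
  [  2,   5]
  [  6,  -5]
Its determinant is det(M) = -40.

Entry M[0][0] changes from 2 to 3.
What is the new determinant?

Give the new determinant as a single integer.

det is linear in row 0: changing M[0][0] by delta changes det by delta * cofactor(0,0).
Cofactor C_00 = (-1)^(0+0) * minor(0,0) = -5
Entry delta = 3 - 2 = 1
Det delta = 1 * -5 = -5
New det = -40 + -5 = -45

Answer: -45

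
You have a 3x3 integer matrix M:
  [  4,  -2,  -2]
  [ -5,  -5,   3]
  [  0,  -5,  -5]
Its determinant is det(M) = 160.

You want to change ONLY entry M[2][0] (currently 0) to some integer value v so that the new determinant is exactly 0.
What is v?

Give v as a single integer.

det is linear in entry M[2][0]: det = old_det + (v - 0) * C_20
Cofactor C_20 = -16
Want det = 0: 160 + (v - 0) * -16 = 0
  (v - 0) = -160 / -16 = 10
  v = 0 + (10) = 10

Answer: 10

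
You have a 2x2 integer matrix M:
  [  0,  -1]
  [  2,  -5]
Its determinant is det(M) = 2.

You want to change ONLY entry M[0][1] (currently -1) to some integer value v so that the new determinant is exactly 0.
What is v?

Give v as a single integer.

det is linear in entry M[0][1]: det = old_det + (v - -1) * C_01
Cofactor C_01 = -2
Want det = 0: 2 + (v - -1) * -2 = 0
  (v - -1) = -2 / -2 = 1
  v = -1 + (1) = 0

Answer: 0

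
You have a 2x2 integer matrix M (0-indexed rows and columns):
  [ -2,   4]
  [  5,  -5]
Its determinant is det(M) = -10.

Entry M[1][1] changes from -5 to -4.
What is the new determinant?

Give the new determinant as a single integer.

det is linear in row 1: changing M[1][1] by delta changes det by delta * cofactor(1,1).
Cofactor C_11 = (-1)^(1+1) * minor(1,1) = -2
Entry delta = -4 - -5 = 1
Det delta = 1 * -2 = -2
New det = -10 + -2 = -12

Answer: -12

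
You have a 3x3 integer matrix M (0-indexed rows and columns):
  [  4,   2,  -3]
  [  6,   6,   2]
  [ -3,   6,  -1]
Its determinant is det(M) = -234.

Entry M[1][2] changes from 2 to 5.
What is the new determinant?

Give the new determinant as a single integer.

det is linear in row 1: changing M[1][2] by delta changes det by delta * cofactor(1,2).
Cofactor C_12 = (-1)^(1+2) * minor(1,2) = -30
Entry delta = 5 - 2 = 3
Det delta = 3 * -30 = -90
New det = -234 + -90 = -324

Answer: -324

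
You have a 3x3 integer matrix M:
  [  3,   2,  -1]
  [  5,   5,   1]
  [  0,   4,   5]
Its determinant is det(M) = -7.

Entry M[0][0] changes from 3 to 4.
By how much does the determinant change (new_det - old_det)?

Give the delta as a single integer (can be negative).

Answer: 21

Derivation:
Cofactor C_00 = 21
Entry delta = 4 - 3 = 1
Det delta = entry_delta * cofactor = 1 * 21 = 21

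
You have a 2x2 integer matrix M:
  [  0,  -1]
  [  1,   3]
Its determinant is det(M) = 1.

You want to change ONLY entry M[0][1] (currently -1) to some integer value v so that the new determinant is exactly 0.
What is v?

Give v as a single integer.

det is linear in entry M[0][1]: det = old_det + (v - -1) * C_01
Cofactor C_01 = -1
Want det = 0: 1 + (v - -1) * -1 = 0
  (v - -1) = -1 / -1 = 1
  v = -1 + (1) = 0

Answer: 0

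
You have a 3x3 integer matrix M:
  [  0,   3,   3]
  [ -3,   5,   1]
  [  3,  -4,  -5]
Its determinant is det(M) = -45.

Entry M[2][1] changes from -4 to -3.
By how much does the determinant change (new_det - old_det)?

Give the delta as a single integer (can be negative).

Answer: -9

Derivation:
Cofactor C_21 = -9
Entry delta = -3 - -4 = 1
Det delta = entry_delta * cofactor = 1 * -9 = -9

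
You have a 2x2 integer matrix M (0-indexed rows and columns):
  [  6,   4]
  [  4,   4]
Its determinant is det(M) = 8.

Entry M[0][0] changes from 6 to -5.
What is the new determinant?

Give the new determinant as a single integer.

det is linear in row 0: changing M[0][0] by delta changes det by delta * cofactor(0,0).
Cofactor C_00 = (-1)^(0+0) * minor(0,0) = 4
Entry delta = -5 - 6 = -11
Det delta = -11 * 4 = -44
New det = 8 + -44 = -36

Answer: -36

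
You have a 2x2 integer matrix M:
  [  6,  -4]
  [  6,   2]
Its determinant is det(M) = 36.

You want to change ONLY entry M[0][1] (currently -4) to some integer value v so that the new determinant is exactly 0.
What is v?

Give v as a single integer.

det is linear in entry M[0][1]: det = old_det + (v - -4) * C_01
Cofactor C_01 = -6
Want det = 0: 36 + (v - -4) * -6 = 0
  (v - -4) = -36 / -6 = 6
  v = -4 + (6) = 2

Answer: 2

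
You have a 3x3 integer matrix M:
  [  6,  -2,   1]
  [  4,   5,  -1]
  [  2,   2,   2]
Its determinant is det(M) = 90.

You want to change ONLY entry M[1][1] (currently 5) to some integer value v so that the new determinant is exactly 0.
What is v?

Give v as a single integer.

Answer: -4

Derivation:
det is linear in entry M[1][1]: det = old_det + (v - 5) * C_11
Cofactor C_11 = 10
Want det = 0: 90 + (v - 5) * 10 = 0
  (v - 5) = -90 / 10 = -9
  v = 5 + (-9) = -4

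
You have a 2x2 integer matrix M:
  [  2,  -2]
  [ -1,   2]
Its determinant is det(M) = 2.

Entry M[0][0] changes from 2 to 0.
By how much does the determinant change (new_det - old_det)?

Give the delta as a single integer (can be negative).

Answer: -4

Derivation:
Cofactor C_00 = 2
Entry delta = 0 - 2 = -2
Det delta = entry_delta * cofactor = -2 * 2 = -4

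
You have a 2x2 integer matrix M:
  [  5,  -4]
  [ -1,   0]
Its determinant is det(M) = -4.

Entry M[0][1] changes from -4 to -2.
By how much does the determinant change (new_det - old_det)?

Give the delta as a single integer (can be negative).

Answer: 2

Derivation:
Cofactor C_01 = 1
Entry delta = -2 - -4 = 2
Det delta = entry_delta * cofactor = 2 * 1 = 2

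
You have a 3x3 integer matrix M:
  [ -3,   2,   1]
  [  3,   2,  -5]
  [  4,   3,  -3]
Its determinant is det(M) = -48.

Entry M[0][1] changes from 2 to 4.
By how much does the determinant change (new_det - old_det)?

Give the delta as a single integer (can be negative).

Answer: -22

Derivation:
Cofactor C_01 = -11
Entry delta = 4 - 2 = 2
Det delta = entry_delta * cofactor = 2 * -11 = -22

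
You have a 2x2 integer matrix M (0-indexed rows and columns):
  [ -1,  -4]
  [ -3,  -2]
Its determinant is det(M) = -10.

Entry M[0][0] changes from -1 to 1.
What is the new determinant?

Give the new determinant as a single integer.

Answer: -14

Derivation:
det is linear in row 0: changing M[0][0] by delta changes det by delta * cofactor(0,0).
Cofactor C_00 = (-1)^(0+0) * minor(0,0) = -2
Entry delta = 1 - -1 = 2
Det delta = 2 * -2 = -4
New det = -10 + -4 = -14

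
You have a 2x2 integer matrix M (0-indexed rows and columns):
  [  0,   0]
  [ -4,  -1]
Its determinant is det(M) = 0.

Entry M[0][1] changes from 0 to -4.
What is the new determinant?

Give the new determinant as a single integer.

det is linear in row 0: changing M[0][1] by delta changes det by delta * cofactor(0,1).
Cofactor C_01 = (-1)^(0+1) * minor(0,1) = 4
Entry delta = -4 - 0 = -4
Det delta = -4 * 4 = -16
New det = 0 + -16 = -16

Answer: -16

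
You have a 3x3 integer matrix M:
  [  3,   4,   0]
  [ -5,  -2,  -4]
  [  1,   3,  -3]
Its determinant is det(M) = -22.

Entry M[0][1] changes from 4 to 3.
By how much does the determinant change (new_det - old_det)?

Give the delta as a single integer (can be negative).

Answer: 19

Derivation:
Cofactor C_01 = -19
Entry delta = 3 - 4 = -1
Det delta = entry_delta * cofactor = -1 * -19 = 19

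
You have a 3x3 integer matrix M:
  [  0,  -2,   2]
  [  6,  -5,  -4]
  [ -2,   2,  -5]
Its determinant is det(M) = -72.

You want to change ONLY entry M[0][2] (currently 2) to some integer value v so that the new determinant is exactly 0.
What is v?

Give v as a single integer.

Answer: 38

Derivation:
det is linear in entry M[0][2]: det = old_det + (v - 2) * C_02
Cofactor C_02 = 2
Want det = 0: -72 + (v - 2) * 2 = 0
  (v - 2) = 72 / 2 = 36
  v = 2 + (36) = 38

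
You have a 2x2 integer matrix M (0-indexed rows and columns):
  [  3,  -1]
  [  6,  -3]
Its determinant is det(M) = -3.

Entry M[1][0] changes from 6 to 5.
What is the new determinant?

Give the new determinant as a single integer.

det is linear in row 1: changing M[1][0] by delta changes det by delta * cofactor(1,0).
Cofactor C_10 = (-1)^(1+0) * minor(1,0) = 1
Entry delta = 5 - 6 = -1
Det delta = -1 * 1 = -1
New det = -3 + -1 = -4

Answer: -4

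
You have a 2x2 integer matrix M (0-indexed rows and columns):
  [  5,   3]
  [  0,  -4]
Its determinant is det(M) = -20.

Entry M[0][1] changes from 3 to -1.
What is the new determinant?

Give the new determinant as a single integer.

det is linear in row 0: changing M[0][1] by delta changes det by delta * cofactor(0,1).
Cofactor C_01 = (-1)^(0+1) * minor(0,1) = 0
Entry delta = -1 - 3 = -4
Det delta = -4 * 0 = 0
New det = -20 + 0 = -20

Answer: -20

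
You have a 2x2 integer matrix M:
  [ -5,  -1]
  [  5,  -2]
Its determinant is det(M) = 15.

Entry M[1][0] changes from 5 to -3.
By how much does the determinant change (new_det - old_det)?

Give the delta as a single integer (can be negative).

Cofactor C_10 = 1
Entry delta = -3 - 5 = -8
Det delta = entry_delta * cofactor = -8 * 1 = -8

Answer: -8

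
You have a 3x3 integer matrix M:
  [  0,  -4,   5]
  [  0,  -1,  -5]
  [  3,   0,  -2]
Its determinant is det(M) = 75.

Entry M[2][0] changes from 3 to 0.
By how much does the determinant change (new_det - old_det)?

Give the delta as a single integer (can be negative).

Cofactor C_20 = 25
Entry delta = 0 - 3 = -3
Det delta = entry_delta * cofactor = -3 * 25 = -75

Answer: -75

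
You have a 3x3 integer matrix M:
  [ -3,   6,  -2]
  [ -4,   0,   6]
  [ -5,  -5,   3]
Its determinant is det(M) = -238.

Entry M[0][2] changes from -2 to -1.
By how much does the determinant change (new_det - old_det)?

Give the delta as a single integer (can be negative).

Cofactor C_02 = 20
Entry delta = -1 - -2 = 1
Det delta = entry_delta * cofactor = 1 * 20 = 20

Answer: 20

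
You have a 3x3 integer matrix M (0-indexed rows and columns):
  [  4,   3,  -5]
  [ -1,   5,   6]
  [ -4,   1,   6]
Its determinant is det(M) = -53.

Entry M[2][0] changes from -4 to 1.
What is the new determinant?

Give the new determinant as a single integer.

det is linear in row 2: changing M[2][0] by delta changes det by delta * cofactor(2,0).
Cofactor C_20 = (-1)^(2+0) * minor(2,0) = 43
Entry delta = 1 - -4 = 5
Det delta = 5 * 43 = 215
New det = -53 + 215 = 162

Answer: 162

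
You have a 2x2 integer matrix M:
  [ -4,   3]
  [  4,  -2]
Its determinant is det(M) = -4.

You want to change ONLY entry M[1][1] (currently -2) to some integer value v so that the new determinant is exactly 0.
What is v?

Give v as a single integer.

det is linear in entry M[1][1]: det = old_det + (v - -2) * C_11
Cofactor C_11 = -4
Want det = 0: -4 + (v - -2) * -4 = 0
  (v - -2) = 4 / -4 = -1
  v = -2 + (-1) = -3

Answer: -3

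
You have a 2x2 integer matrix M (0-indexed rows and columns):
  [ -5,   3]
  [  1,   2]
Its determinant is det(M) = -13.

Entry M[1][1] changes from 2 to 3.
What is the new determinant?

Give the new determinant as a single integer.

det is linear in row 1: changing M[1][1] by delta changes det by delta * cofactor(1,1).
Cofactor C_11 = (-1)^(1+1) * minor(1,1) = -5
Entry delta = 3 - 2 = 1
Det delta = 1 * -5 = -5
New det = -13 + -5 = -18

Answer: -18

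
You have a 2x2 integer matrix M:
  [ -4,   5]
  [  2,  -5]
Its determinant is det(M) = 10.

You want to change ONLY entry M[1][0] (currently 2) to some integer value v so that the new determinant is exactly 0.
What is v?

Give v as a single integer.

Answer: 4

Derivation:
det is linear in entry M[1][0]: det = old_det + (v - 2) * C_10
Cofactor C_10 = -5
Want det = 0: 10 + (v - 2) * -5 = 0
  (v - 2) = -10 / -5 = 2
  v = 2 + (2) = 4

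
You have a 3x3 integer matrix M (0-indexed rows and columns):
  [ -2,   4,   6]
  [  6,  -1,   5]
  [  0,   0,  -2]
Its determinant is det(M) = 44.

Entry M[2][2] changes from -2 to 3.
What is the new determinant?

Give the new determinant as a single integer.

Answer: -66

Derivation:
det is linear in row 2: changing M[2][2] by delta changes det by delta * cofactor(2,2).
Cofactor C_22 = (-1)^(2+2) * minor(2,2) = -22
Entry delta = 3 - -2 = 5
Det delta = 5 * -22 = -110
New det = 44 + -110 = -66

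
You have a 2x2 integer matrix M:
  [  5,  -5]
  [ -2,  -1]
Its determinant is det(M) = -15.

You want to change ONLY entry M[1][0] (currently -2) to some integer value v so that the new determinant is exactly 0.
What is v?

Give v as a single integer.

det is linear in entry M[1][0]: det = old_det + (v - -2) * C_10
Cofactor C_10 = 5
Want det = 0: -15 + (v - -2) * 5 = 0
  (v - -2) = 15 / 5 = 3
  v = -2 + (3) = 1

Answer: 1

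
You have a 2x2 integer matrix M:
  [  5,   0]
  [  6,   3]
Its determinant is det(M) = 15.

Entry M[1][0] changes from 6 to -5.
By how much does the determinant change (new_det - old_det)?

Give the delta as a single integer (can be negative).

Answer: 0

Derivation:
Cofactor C_10 = 0
Entry delta = -5 - 6 = -11
Det delta = entry_delta * cofactor = -11 * 0 = 0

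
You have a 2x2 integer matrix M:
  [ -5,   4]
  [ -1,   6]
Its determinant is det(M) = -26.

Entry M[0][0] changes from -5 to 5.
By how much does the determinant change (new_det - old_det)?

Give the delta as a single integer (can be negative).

Answer: 60

Derivation:
Cofactor C_00 = 6
Entry delta = 5 - -5 = 10
Det delta = entry_delta * cofactor = 10 * 6 = 60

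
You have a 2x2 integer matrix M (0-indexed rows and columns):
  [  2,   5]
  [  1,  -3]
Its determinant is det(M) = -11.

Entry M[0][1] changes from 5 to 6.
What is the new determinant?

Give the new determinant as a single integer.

det is linear in row 0: changing M[0][1] by delta changes det by delta * cofactor(0,1).
Cofactor C_01 = (-1)^(0+1) * minor(0,1) = -1
Entry delta = 6 - 5 = 1
Det delta = 1 * -1 = -1
New det = -11 + -1 = -12

Answer: -12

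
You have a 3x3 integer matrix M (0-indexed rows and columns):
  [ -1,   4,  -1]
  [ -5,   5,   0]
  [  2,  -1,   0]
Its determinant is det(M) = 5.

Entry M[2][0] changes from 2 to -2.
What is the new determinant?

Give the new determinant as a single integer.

Answer: -15

Derivation:
det is linear in row 2: changing M[2][0] by delta changes det by delta * cofactor(2,0).
Cofactor C_20 = (-1)^(2+0) * minor(2,0) = 5
Entry delta = -2 - 2 = -4
Det delta = -4 * 5 = -20
New det = 5 + -20 = -15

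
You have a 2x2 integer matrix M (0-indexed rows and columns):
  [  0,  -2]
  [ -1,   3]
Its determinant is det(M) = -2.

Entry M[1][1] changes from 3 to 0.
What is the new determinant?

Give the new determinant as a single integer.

Answer: -2

Derivation:
det is linear in row 1: changing M[1][1] by delta changes det by delta * cofactor(1,1).
Cofactor C_11 = (-1)^(1+1) * minor(1,1) = 0
Entry delta = 0 - 3 = -3
Det delta = -3 * 0 = 0
New det = -2 + 0 = -2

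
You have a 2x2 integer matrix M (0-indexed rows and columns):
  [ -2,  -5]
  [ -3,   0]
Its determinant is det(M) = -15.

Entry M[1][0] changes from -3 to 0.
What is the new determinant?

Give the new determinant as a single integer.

Answer: 0

Derivation:
det is linear in row 1: changing M[1][0] by delta changes det by delta * cofactor(1,0).
Cofactor C_10 = (-1)^(1+0) * minor(1,0) = 5
Entry delta = 0 - -3 = 3
Det delta = 3 * 5 = 15
New det = -15 + 15 = 0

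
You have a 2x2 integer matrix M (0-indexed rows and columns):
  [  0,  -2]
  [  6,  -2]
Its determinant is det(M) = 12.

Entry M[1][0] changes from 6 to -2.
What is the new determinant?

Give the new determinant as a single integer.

det is linear in row 1: changing M[1][0] by delta changes det by delta * cofactor(1,0).
Cofactor C_10 = (-1)^(1+0) * minor(1,0) = 2
Entry delta = -2 - 6 = -8
Det delta = -8 * 2 = -16
New det = 12 + -16 = -4

Answer: -4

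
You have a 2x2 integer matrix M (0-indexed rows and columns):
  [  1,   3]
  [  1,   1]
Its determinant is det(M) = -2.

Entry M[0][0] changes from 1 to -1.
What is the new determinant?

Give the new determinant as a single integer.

det is linear in row 0: changing M[0][0] by delta changes det by delta * cofactor(0,0).
Cofactor C_00 = (-1)^(0+0) * minor(0,0) = 1
Entry delta = -1 - 1 = -2
Det delta = -2 * 1 = -2
New det = -2 + -2 = -4

Answer: -4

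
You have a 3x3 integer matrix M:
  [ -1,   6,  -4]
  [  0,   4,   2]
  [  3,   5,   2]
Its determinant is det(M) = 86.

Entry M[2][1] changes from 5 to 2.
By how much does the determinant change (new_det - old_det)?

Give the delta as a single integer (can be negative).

Answer: -6

Derivation:
Cofactor C_21 = 2
Entry delta = 2 - 5 = -3
Det delta = entry_delta * cofactor = -3 * 2 = -6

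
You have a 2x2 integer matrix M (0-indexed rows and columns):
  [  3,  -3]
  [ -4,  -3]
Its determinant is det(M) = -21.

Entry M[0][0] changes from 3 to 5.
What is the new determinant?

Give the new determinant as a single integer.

Answer: -27

Derivation:
det is linear in row 0: changing M[0][0] by delta changes det by delta * cofactor(0,0).
Cofactor C_00 = (-1)^(0+0) * minor(0,0) = -3
Entry delta = 5 - 3 = 2
Det delta = 2 * -3 = -6
New det = -21 + -6 = -27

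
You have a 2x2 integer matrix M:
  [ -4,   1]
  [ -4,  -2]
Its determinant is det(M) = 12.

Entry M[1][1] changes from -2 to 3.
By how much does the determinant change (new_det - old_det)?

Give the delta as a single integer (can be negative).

Answer: -20

Derivation:
Cofactor C_11 = -4
Entry delta = 3 - -2 = 5
Det delta = entry_delta * cofactor = 5 * -4 = -20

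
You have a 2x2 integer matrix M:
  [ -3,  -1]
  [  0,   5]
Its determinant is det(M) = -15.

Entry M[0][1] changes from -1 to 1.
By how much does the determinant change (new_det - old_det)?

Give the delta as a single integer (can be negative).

Answer: 0

Derivation:
Cofactor C_01 = 0
Entry delta = 1 - -1 = 2
Det delta = entry_delta * cofactor = 2 * 0 = 0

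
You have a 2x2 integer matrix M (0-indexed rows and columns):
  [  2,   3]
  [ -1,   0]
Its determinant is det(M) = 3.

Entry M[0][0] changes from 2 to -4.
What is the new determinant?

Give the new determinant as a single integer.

det is linear in row 0: changing M[0][0] by delta changes det by delta * cofactor(0,0).
Cofactor C_00 = (-1)^(0+0) * minor(0,0) = 0
Entry delta = -4 - 2 = -6
Det delta = -6 * 0 = 0
New det = 3 + 0 = 3

Answer: 3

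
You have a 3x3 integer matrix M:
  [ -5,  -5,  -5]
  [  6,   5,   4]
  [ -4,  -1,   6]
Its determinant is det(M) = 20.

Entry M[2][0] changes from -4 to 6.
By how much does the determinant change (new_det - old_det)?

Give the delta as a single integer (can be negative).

Cofactor C_20 = 5
Entry delta = 6 - -4 = 10
Det delta = entry_delta * cofactor = 10 * 5 = 50

Answer: 50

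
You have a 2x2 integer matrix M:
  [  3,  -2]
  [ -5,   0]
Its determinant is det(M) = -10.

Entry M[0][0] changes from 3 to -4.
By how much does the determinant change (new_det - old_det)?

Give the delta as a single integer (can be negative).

Answer: 0

Derivation:
Cofactor C_00 = 0
Entry delta = -4 - 3 = -7
Det delta = entry_delta * cofactor = -7 * 0 = 0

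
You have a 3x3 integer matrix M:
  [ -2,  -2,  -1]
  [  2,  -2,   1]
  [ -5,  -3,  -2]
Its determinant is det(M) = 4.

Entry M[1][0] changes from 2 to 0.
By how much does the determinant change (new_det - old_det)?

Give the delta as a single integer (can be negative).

Cofactor C_10 = -1
Entry delta = 0 - 2 = -2
Det delta = entry_delta * cofactor = -2 * -1 = 2

Answer: 2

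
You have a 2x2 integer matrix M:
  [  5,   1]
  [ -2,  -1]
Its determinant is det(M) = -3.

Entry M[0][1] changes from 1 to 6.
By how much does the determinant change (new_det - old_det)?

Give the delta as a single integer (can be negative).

Answer: 10

Derivation:
Cofactor C_01 = 2
Entry delta = 6 - 1 = 5
Det delta = entry_delta * cofactor = 5 * 2 = 10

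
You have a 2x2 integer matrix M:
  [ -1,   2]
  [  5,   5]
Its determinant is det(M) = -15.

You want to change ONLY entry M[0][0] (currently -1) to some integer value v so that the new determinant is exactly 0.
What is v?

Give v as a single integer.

det is linear in entry M[0][0]: det = old_det + (v - -1) * C_00
Cofactor C_00 = 5
Want det = 0: -15 + (v - -1) * 5 = 0
  (v - -1) = 15 / 5 = 3
  v = -1 + (3) = 2

Answer: 2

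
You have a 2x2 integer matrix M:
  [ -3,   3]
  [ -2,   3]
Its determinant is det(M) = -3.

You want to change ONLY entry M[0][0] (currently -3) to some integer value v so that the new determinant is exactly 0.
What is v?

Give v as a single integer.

Answer: -2

Derivation:
det is linear in entry M[0][0]: det = old_det + (v - -3) * C_00
Cofactor C_00 = 3
Want det = 0: -3 + (v - -3) * 3 = 0
  (v - -3) = 3 / 3 = 1
  v = -3 + (1) = -2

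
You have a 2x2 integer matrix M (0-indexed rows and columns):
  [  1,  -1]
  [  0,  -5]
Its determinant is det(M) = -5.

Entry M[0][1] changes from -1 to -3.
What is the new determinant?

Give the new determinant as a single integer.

Answer: -5

Derivation:
det is linear in row 0: changing M[0][1] by delta changes det by delta * cofactor(0,1).
Cofactor C_01 = (-1)^(0+1) * minor(0,1) = 0
Entry delta = -3 - -1 = -2
Det delta = -2 * 0 = 0
New det = -5 + 0 = -5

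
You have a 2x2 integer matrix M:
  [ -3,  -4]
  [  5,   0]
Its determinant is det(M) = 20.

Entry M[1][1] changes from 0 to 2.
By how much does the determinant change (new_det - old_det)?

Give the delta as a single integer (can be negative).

Cofactor C_11 = -3
Entry delta = 2 - 0 = 2
Det delta = entry_delta * cofactor = 2 * -3 = -6

Answer: -6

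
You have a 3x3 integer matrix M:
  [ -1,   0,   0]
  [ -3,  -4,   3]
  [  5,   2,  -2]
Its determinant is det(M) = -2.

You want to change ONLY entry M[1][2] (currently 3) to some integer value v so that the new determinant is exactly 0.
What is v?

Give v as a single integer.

Answer: 4

Derivation:
det is linear in entry M[1][2]: det = old_det + (v - 3) * C_12
Cofactor C_12 = 2
Want det = 0: -2 + (v - 3) * 2 = 0
  (v - 3) = 2 / 2 = 1
  v = 3 + (1) = 4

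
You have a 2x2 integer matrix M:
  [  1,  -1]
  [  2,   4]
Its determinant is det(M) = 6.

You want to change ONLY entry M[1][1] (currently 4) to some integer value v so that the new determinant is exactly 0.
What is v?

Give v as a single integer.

Answer: -2

Derivation:
det is linear in entry M[1][1]: det = old_det + (v - 4) * C_11
Cofactor C_11 = 1
Want det = 0: 6 + (v - 4) * 1 = 0
  (v - 4) = -6 / 1 = -6
  v = 4 + (-6) = -2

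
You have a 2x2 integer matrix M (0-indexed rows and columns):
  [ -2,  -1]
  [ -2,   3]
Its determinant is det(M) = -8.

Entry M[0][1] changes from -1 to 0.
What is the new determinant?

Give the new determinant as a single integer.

det is linear in row 0: changing M[0][1] by delta changes det by delta * cofactor(0,1).
Cofactor C_01 = (-1)^(0+1) * minor(0,1) = 2
Entry delta = 0 - -1 = 1
Det delta = 1 * 2 = 2
New det = -8 + 2 = -6

Answer: -6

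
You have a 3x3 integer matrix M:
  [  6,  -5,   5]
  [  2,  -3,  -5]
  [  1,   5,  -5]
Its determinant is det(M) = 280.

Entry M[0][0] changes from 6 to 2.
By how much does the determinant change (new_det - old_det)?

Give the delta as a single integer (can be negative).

Cofactor C_00 = 40
Entry delta = 2 - 6 = -4
Det delta = entry_delta * cofactor = -4 * 40 = -160

Answer: -160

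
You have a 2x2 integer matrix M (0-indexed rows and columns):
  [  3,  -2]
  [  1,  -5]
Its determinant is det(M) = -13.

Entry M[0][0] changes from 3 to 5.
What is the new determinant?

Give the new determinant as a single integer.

det is linear in row 0: changing M[0][0] by delta changes det by delta * cofactor(0,0).
Cofactor C_00 = (-1)^(0+0) * minor(0,0) = -5
Entry delta = 5 - 3 = 2
Det delta = 2 * -5 = -10
New det = -13 + -10 = -23

Answer: -23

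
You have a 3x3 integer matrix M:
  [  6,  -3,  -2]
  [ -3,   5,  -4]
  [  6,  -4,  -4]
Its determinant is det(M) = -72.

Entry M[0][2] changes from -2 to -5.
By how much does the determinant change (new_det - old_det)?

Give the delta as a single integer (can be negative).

Cofactor C_02 = -18
Entry delta = -5 - -2 = -3
Det delta = entry_delta * cofactor = -3 * -18 = 54

Answer: 54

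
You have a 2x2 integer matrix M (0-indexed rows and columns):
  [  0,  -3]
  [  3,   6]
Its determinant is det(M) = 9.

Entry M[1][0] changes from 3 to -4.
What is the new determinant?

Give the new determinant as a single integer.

Answer: -12

Derivation:
det is linear in row 1: changing M[1][0] by delta changes det by delta * cofactor(1,0).
Cofactor C_10 = (-1)^(1+0) * minor(1,0) = 3
Entry delta = -4 - 3 = -7
Det delta = -7 * 3 = -21
New det = 9 + -21 = -12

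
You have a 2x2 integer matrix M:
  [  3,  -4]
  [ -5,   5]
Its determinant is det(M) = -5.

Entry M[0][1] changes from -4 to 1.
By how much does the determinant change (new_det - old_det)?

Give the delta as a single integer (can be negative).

Cofactor C_01 = 5
Entry delta = 1 - -4 = 5
Det delta = entry_delta * cofactor = 5 * 5 = 25

Answer: 25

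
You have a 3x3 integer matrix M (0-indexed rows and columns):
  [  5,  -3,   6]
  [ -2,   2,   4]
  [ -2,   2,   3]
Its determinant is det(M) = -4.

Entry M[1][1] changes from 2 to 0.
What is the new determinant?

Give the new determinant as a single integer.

det is linear in row 1: changing M[1][1] by delta changes det by delta * cofactor(1,1).
Cofactor C_11 = (-1)^(1+1) * minor(1,1) = 27
Entry delta = 0 - 2 = -2
Det delta = -2 * 27 = -54
New det = -4 + -54 = -58

Answer: -58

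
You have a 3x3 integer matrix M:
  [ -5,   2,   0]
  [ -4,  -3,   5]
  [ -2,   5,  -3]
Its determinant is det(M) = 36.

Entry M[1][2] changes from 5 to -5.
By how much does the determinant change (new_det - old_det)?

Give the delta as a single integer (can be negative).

Answer: -210

Derivation:
Cofactor C_12 = 21
Entry delta = -5 - 5 = -10
Det delta = entry_delta * cofactor = -10 * 21 = -210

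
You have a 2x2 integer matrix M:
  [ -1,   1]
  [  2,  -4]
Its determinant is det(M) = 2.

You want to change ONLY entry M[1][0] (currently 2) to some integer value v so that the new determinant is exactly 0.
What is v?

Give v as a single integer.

det is linear in entry M[1][0]: det = old_det + (v - 2) * C_10
Cofactor C_10 = -1
Want det = 0: 2 + (v - 2) * -1 = 0
  (v - 2) = -2 / -1 = 2
  v = 2 + (2) = 4

Answer: 4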